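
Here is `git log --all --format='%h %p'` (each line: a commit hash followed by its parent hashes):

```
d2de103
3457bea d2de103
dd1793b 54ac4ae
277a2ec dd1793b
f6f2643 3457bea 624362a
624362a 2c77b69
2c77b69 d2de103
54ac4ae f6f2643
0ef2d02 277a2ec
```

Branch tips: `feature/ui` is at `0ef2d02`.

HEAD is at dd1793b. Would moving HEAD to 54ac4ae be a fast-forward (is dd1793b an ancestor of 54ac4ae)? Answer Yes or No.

No

A fast-forward from dd1793b to 54ac4ae is possible iff dd1793b is an ancestor of 54ac4ae.
Ancestors of 54ac4ae: {2c77b69, 3457bea, 54ac4ae, 624362a, d2de103, f6f2643}.
dd1793b is not among them, so fast-forward is not possible.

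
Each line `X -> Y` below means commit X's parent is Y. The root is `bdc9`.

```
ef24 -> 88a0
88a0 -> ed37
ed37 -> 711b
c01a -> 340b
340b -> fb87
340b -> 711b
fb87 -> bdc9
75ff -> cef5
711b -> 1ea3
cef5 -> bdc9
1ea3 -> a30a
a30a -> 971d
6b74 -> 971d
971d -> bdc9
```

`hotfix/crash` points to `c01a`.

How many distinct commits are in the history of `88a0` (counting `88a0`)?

7

Walking parent pointers from 88a0: reachable set = {1ea3, 711b, 88a0, 971d, a30a, bdc9, ed37}.
That is 7 commits.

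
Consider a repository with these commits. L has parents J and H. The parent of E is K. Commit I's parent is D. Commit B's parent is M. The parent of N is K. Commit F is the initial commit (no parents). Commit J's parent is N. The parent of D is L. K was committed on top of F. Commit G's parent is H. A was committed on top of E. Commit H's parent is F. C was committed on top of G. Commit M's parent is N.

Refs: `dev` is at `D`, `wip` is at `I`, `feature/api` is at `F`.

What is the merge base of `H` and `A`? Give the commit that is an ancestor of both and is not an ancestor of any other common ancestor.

F

Ancestors of H: {F, H}.
Ancestors of A: {A, E, F, K}.
Common ancestors: {F}.
The only common ancestor is F, so it is the merge base.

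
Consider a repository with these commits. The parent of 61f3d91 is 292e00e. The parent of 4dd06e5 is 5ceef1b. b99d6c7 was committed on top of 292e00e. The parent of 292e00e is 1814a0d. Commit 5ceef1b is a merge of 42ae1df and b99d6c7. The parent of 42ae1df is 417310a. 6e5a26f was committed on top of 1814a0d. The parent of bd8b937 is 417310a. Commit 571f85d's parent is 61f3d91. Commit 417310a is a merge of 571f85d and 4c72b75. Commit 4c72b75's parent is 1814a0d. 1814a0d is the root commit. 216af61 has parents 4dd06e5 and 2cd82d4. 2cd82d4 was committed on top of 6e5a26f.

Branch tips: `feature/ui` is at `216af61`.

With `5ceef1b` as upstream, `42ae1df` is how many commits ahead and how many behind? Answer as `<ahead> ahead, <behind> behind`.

0 ahead, 2 behind

Reachable from 42ae1df: {1814a0d, 292e00e, 417310a, 42ae1df, 4c72b75, 571f85d, 61f3d91}.
Reachable from 5ceef1b: {1814a0d, 292e00e, 417310a, 42ae1df, 4c72b75, 571f85d, 5ceef1b, 61f3d91, b99d6c7}.
Only in 42ae1df's history (ahead): {} — 0.
Only in 5ceef1b's history (behind): {5ceef1b, b99d6c7} — 2.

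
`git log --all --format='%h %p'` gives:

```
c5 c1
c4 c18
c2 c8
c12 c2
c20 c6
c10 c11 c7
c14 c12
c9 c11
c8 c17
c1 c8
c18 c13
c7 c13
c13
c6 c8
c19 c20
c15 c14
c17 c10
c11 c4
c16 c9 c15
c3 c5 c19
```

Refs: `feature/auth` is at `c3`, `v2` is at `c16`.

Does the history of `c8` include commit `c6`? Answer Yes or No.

No

Ancestors of c8: {c10, c11, c13, c17, c18, c4, c7, c8}.
c6 is not in that set, so it is not an ancestor of c8.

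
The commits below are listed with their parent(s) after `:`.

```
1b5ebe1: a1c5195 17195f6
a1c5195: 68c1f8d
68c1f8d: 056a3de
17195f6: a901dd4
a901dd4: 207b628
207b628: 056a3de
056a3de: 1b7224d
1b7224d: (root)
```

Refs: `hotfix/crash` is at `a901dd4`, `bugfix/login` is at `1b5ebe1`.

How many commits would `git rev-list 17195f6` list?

5

Walking parent pointers from 17195f6: reachable set = {056a3de, 17195f6, 1b7224d, 207b628, a901dd4}.
That is 5 commits.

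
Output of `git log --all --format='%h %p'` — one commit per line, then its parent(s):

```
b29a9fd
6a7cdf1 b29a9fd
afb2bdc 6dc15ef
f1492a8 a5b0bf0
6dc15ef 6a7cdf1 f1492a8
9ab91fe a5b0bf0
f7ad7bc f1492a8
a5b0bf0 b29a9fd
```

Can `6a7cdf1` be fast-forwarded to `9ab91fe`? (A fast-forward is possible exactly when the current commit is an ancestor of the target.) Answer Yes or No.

A fast-forward from 6a7cdf1 to 9ab91fe is possible iff 6a7cdf1 is an ancestor of 9ab91fe.
Ancestors of 9ab91fe: {9ab91fe, a5b0bf0, b29a9fd}.
6a7cdf1 is not among them, so fast-forward is not possible.

No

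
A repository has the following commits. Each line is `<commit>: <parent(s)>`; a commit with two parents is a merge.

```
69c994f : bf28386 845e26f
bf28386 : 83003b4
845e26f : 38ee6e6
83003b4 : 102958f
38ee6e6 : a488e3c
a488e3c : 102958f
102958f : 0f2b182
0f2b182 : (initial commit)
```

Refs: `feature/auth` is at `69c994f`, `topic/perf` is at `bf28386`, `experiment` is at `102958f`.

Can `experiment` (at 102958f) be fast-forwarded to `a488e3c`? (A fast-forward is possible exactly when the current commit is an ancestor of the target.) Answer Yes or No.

A fast-forward from 102958f to a488e3c is possible iff 102958f is an ancestor of a488e3c.
Ancestors of a488e3c: {0f2b182, 102958f, a488e3c}.
102958f is among them, so fast-forward is possible.

Yes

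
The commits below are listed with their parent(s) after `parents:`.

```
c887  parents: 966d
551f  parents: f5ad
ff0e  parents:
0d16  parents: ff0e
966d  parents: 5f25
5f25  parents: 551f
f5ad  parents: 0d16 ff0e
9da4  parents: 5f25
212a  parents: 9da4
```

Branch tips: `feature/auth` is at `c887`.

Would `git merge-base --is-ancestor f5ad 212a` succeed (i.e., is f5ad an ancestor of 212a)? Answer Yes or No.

Ancestors of 212a (commits reachable by following parents): {0d16, 212a, 551f, 5f25, 9da4, f5ad, ff0e}.
f5ad is in that set, so it is an ancestor of 212a.

Yes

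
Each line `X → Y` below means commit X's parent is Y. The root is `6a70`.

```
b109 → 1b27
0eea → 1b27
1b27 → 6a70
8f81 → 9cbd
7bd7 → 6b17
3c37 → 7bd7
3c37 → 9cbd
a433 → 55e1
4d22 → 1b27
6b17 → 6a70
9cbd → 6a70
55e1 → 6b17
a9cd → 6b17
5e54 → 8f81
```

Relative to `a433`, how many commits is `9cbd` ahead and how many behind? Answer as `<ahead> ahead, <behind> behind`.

1 ahead, 3 behind

Reachable from 9cbd: {6a70, 9cbd}.
Reachable from a433: {55e1, 6a70, 6b17, a433}.
Only in 9cbd's history (ahead): {9cbd} — 1.
Only in a433's history (behind): {55e1, 6b17, a433} — 3.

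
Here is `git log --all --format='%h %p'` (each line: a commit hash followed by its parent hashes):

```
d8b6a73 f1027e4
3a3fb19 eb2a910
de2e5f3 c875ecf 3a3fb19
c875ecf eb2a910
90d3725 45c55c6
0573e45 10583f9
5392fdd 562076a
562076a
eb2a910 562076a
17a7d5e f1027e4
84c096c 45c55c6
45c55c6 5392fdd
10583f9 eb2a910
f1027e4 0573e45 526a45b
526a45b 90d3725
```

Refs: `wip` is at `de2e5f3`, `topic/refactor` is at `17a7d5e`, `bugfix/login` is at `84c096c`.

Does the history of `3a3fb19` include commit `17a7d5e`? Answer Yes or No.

Ancestors of 3a3fb19: {3a3fb19, 562076a, eb2a910}.
17a7d5e is not in that set, so it is not an ancestor of 3a3fb19.

No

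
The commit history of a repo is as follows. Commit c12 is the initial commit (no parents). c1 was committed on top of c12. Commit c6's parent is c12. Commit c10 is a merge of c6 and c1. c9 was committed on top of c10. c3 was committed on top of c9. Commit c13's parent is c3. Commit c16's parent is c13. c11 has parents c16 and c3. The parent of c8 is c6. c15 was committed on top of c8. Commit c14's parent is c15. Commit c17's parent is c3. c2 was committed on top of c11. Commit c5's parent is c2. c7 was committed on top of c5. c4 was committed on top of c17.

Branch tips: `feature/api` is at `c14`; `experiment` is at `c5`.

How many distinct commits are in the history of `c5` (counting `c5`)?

Walking parent pointers from c5: reachable set = {c1, c10, c11, c12, c13, c16, c2, c3, c5, c6, c9}.
That is 11 commits.

11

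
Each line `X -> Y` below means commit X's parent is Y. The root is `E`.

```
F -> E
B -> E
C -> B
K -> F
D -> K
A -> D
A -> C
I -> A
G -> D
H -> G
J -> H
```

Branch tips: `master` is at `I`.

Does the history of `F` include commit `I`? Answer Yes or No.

Ancestors of F: {E, F}.
I is not in that set, so it is not an ancestor of F.

No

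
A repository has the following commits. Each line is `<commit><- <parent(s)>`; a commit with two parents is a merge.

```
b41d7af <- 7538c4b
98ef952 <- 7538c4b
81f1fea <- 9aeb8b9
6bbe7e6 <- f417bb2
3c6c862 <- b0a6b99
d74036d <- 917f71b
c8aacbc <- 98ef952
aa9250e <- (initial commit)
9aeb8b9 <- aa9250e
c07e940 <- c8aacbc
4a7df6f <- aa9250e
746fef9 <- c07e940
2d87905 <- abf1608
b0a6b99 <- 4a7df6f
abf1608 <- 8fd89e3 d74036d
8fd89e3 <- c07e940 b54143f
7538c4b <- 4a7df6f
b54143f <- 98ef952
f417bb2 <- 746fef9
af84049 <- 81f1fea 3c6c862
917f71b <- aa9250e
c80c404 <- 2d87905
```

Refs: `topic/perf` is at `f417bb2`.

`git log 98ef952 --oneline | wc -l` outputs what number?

4

Walking parent pointers from 98ef952: reachable set = {4a7df6f, 7538c4b, 98ef952, aa9250e}.
That is 4 commits.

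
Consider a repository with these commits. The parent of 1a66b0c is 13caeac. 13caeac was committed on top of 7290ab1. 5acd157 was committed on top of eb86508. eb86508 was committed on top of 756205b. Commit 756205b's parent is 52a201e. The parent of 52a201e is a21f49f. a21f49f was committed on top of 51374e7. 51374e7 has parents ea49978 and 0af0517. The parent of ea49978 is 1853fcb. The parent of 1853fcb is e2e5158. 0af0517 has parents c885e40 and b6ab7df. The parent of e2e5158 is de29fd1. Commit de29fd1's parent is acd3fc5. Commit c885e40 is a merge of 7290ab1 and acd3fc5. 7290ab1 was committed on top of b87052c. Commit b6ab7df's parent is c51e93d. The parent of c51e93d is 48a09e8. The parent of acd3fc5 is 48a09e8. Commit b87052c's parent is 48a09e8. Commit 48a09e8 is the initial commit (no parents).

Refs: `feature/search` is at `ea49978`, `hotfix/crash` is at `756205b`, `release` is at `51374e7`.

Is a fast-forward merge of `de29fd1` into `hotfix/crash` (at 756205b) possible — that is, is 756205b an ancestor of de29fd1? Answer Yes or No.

A fast-forward from 756205b to de29fd1 is possible iff 756205b is an ancestor of de29fd1.
Ancestors of de29fd1: {48a09e8, acd3fc5, de29fd1}.
756205b is not among them, so fast-forward is not possible.

No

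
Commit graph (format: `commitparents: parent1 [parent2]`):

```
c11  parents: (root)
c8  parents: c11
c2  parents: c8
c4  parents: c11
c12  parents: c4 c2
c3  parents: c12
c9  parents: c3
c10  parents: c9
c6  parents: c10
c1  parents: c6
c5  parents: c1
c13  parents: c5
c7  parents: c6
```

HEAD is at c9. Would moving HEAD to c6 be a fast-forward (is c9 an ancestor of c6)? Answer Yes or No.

Yes

A fast-forward from c9 to c6 is possible iff c9 is an ancestor of c6.
Ancestors of c6: {c10, c11, c12, c2, c3, c4, c6, c8, c9}.
c9 is among them, so fast-forward is possible.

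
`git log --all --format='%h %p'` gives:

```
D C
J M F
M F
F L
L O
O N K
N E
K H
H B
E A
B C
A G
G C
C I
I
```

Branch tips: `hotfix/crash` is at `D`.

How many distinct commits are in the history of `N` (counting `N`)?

6

Walking parent pointers from N: reachable set = {A, C, E, G, I, N}.
That is 6 commits.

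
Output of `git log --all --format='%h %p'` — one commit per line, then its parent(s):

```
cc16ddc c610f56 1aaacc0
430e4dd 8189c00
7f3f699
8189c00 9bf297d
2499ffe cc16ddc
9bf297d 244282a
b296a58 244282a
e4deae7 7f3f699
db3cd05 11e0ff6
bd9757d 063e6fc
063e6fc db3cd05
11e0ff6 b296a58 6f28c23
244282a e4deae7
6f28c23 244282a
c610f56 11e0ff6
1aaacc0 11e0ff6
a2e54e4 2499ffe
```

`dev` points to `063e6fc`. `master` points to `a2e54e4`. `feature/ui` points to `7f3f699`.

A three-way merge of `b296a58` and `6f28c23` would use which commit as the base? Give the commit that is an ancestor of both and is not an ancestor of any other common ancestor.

244282a

Ancestors of b296a58: {244282a, 7f3f699, b296a58, e4deae7}.
Ancestors of 6f28c23: {244282a, 6f28c23, 7f3f699, e4deae7}.
Common ancestors: {244282a, 7f3f699, e4deae7}.
Among these, 244282a is not an ancestor of any other common ancestor — it is the merge base.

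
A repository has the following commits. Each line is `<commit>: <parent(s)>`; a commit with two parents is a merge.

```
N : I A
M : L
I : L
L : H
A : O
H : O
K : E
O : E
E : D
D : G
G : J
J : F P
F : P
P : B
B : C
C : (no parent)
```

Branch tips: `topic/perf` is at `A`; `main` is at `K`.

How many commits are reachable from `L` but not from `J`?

6

Reachable from L: {B, C, D, E, F, G, H, J, L, O, P}.
Reachable from J: {B, C, F, J, P}.
In L's history but not J's: {D, E, G, H, L, O} — 6 commits.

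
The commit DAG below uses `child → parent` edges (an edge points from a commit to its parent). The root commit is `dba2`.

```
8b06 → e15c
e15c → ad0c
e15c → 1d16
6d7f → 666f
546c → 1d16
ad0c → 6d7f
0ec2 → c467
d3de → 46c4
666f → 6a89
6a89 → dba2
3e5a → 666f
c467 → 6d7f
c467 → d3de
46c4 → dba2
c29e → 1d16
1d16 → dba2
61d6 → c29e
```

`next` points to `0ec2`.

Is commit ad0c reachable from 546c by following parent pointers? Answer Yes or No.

Ancestors of 546c: {1d16, 546c, dba2}.
ad0c is not in that set, so it is not an ancestor of 546c.

No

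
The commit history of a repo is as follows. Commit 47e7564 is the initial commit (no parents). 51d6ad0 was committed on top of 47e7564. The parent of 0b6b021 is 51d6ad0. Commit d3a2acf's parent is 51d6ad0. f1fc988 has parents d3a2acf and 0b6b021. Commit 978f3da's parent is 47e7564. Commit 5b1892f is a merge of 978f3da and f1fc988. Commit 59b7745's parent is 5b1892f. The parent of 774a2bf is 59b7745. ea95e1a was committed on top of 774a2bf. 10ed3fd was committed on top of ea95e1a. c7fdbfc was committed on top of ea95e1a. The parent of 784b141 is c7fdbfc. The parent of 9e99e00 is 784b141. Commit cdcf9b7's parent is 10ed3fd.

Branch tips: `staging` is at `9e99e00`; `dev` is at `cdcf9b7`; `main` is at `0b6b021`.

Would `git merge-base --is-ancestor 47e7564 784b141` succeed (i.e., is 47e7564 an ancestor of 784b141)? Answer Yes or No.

Yes

Ancestors of 784b141 (commits reachable by following parents): {0b6b021, 47e7564, 51d6ad0, 59b7745, 5b1892f, 774a2bf, 784b141, 978f3da, c7fdbfc, d3a2acf, ea95e1a, f1fc988}.
47e7564 is in that set, so it is an ancestor of 784b141.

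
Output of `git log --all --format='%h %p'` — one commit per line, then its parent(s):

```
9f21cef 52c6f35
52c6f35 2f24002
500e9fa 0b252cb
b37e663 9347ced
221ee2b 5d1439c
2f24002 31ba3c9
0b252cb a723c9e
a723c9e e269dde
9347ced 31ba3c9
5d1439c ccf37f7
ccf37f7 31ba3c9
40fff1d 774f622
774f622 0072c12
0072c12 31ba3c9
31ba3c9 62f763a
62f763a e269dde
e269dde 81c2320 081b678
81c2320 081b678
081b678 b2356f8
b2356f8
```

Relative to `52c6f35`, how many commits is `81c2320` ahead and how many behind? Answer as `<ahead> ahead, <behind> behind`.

0 ahead, 5 behind

Reachable from 81c2320: {081b678, 81c2320, b2356f8}.
Reachable from 52c6f35: {081b678, 2f24002, 31ba3c9, 52c6f35, 62f763a, 81c2320, b2356f8, e269dde}.
Only in 81c2320's history (ahead): {} — 0.
Only in 52c6f35's history (behind): {2f24002, 31ba3c9, 52c6f35, 62f763a, e269dde} — 5.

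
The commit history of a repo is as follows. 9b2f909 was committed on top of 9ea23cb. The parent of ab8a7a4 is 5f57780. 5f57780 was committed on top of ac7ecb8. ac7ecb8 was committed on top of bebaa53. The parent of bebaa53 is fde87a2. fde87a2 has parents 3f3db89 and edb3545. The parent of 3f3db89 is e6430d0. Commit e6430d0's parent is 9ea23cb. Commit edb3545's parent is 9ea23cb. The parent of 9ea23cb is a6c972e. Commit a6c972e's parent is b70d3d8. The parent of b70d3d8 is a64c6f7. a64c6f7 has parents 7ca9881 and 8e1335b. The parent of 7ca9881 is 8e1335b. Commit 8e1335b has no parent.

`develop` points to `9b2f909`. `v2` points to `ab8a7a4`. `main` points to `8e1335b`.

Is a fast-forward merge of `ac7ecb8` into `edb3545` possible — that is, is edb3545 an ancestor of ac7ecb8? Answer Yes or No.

A fast-forward from edb3545 to ac7ecb8 is possible iff edb3545 is an ancestor of ac7ecb8.
Ancestors of ac7ecb8: {3f3db89, 7ca9881, 8e1335b, 9ea23cb, a64c6f7, a6c972e, ac7ecb8, b70d3d8, bebaa53, e6430d0, edb3545, fde87a2}.
edb3545 is among them, so fast-forward is possible.

Yes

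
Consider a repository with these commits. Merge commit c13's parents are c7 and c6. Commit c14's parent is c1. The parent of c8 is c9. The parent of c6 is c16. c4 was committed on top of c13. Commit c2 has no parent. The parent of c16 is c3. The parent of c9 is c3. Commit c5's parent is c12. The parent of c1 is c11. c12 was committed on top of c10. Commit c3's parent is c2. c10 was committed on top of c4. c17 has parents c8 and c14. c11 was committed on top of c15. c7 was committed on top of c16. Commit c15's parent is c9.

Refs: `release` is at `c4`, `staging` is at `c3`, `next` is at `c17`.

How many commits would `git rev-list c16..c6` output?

Reachable from c6: {c16, c2, c3, c6}.
Reachable from c16: {c16, c2, c3}.
In c6's history but not c16's: {c6} — 1 commit.

1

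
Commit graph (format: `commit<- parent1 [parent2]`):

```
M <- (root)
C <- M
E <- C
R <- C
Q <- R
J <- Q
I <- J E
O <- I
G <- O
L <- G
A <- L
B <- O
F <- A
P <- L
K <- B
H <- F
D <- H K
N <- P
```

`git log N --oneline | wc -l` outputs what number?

12

Walking parent pointers from N: reachable set = {C, E, G, I, J, L, M, N, O, P, Q, R}.
That is 12 commits.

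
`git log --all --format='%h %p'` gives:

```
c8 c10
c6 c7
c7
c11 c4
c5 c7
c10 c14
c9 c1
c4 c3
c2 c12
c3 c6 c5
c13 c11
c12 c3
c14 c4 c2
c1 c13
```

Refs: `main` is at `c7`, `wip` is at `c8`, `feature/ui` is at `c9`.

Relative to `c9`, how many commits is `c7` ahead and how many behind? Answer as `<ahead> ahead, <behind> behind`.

0 ahead, 8 behind

Reachable from c7: {c7}.
Reachable from c9: {c1, c11, c13, c3, c4, c5, c6, c7, c9}.
Only in c7's history (ahead): {} — 0.
Only in c9's history (behind): {c1, c11, c13, c3, c4, c5, c6, c9} — 8.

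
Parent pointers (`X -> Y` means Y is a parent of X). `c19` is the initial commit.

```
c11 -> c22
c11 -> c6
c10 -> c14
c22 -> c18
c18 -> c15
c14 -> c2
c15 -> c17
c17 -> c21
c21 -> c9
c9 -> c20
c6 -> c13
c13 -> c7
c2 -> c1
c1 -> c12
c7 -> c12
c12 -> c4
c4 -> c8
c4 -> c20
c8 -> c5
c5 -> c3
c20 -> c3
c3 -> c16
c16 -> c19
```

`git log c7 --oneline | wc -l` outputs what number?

9

Walking parent pointers from c7: reachable set = {c12, c16, c19, c20, c3, c4, c5, c7, c8}.
That is 9 commits.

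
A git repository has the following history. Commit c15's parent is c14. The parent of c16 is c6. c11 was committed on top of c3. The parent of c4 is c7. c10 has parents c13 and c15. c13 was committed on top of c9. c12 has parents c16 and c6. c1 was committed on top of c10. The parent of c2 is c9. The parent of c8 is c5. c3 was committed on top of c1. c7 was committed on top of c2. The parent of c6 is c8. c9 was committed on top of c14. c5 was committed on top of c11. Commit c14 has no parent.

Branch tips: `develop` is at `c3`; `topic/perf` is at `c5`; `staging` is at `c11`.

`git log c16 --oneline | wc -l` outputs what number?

Walking parent pointers from c16: reachable set = {c1, c10, c11, c13, c14, c15, c16, c3, c5, c6, c8, c9}.
That is 12 commits.

12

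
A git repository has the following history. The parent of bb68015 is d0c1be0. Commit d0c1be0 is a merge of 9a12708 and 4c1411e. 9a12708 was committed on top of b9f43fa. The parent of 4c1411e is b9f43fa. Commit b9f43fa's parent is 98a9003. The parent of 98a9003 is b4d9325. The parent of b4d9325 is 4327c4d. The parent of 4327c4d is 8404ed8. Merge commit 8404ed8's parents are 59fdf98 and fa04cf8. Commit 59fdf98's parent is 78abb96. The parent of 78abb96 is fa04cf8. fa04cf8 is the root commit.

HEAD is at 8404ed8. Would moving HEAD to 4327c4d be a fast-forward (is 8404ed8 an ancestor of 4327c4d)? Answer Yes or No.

A fast-forward from 8404ed8 to 4327c4d is possible iff 8404ed8 is an ancestor of 4327c4d.
Ancestors of 4327c4d: {4327c4d, 59fdf98, 78abb96, 8404ed8, fa04cf8}.
8404ed8 is among them, so fast-forward is possible.

Yes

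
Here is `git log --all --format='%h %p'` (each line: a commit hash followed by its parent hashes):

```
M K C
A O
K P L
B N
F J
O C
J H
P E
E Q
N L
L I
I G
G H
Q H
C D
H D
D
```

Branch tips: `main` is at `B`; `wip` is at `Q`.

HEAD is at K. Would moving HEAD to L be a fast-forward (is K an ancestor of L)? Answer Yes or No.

No

A fast-forward from K to L is possible iff K is an ancestor of L.
Ancestors of L: {D, G, H, I, L}.
K is not among them, so fast-forward is not possible.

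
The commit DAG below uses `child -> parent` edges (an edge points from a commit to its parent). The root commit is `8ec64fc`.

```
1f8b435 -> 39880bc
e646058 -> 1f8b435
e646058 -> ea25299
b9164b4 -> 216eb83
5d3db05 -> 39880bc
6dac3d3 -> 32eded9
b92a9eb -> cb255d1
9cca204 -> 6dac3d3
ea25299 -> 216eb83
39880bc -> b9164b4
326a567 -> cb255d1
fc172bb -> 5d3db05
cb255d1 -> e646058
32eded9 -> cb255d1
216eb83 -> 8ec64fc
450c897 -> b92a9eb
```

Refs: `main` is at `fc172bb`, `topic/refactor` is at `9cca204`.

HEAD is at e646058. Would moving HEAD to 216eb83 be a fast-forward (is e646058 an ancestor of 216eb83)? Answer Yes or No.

No

A fast-forward from e646058 to 216eb83 is possible iff e646058 is an ancestor of 216eb83.
Ancestors of 216eb83: {216eb83, 8ec64fc}.
e646058 is not among them, so fast-forward is not possible.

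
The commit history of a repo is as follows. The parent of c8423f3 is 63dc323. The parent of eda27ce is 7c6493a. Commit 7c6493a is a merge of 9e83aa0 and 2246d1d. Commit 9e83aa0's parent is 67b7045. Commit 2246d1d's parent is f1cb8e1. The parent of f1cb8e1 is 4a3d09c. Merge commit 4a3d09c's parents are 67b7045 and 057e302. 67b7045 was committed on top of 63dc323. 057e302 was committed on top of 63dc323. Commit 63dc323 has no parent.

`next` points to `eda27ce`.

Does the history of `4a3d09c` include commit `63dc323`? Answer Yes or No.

Ancestors of 4a3d09c (commits reachable by following parents): {057e302, 4a3d09c, 63dc323, 67b7045}.
63dc323 is in that set, so it is an ancestor of 4a3d09c.

Yes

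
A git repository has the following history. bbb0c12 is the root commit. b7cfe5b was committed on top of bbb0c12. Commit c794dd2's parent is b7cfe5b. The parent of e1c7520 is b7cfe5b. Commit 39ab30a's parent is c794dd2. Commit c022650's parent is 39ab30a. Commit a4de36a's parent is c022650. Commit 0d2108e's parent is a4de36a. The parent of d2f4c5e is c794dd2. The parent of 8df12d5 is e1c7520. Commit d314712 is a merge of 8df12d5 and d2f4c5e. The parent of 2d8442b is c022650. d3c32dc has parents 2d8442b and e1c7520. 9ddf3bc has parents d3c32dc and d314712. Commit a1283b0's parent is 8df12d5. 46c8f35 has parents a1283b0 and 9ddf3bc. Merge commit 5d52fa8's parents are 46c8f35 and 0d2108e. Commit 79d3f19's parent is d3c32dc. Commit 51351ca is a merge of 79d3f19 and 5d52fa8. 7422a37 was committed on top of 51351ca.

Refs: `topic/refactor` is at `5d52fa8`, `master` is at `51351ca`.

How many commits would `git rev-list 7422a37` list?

Walking parent pointers from 7422a37: reachable set = {0d2108e, 2d8442b, 39ab30a, 46c8f35, 51351ca, 5d52fa8, 7422a37, 79d3f19, 8df12d5, 9ddf3bc, a1283b0, a4de36a, b7cfe5b, bbb0c12, c022650, c794dd2, d2f4c5e, d314712, d3c32dc, e1c7520}.
That is 20 commits.

20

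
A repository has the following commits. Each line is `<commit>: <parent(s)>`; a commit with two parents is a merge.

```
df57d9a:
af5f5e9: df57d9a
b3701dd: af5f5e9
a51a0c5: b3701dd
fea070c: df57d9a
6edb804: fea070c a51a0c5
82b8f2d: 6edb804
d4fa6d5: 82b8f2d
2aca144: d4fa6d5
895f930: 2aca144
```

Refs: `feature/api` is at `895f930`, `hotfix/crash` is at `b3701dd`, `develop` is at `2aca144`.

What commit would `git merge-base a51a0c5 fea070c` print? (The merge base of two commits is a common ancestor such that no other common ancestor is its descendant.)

Ancestors of a51a0c5: {a51a0c5, af5f5e9, b3701dd, df57d9a}.
Ancestors of fea070c: {df57d9a, fea070c}.
Common ancestors: {df57d9a}.
The only common ancestor is df57d9a, so it is the merge base.

df57d9a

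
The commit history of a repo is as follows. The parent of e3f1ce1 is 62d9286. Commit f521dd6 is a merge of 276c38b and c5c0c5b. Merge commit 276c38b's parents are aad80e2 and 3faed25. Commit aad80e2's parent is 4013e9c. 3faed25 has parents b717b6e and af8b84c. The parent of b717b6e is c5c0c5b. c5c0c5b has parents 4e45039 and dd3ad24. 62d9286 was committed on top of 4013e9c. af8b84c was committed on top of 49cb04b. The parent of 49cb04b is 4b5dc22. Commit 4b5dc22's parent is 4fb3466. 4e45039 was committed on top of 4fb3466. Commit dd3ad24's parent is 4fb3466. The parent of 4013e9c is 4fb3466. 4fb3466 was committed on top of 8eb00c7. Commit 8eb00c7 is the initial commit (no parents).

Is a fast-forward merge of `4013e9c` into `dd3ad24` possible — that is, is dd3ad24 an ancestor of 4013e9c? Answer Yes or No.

A fast-forward from dd3ad24 to 4013e9c is possible iff dd3ad24 is an ancestor of 4013e9c.
Ancestors of 4013e9c: {4013e9c, 4fb3466, 8eb00c7}.
dd3ad24 is not among them, so fast-forward is not possible.

No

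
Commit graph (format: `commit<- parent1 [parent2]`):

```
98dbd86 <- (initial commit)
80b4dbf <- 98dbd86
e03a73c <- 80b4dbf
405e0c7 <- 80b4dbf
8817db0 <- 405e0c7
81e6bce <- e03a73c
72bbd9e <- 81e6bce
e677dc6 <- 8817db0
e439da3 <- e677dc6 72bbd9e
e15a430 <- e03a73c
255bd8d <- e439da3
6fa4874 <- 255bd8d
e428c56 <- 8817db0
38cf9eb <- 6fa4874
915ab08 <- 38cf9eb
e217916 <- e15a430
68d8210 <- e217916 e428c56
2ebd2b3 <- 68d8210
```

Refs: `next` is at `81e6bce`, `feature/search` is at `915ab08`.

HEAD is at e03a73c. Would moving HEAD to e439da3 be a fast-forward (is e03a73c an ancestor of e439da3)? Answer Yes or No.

Yes

A fast-forward from e03a73c to e439da3 is possible iff e03a73c is an ancestor of e439da3.
Ancestors of e439da3: {405e0c7, 72bbd9e, 80b4dbf, 81e6bce, 8817db0, 98dbd86, e03a73c, e439da3, e677dc6}.
e03a73c is among them, so fast-forward is possible.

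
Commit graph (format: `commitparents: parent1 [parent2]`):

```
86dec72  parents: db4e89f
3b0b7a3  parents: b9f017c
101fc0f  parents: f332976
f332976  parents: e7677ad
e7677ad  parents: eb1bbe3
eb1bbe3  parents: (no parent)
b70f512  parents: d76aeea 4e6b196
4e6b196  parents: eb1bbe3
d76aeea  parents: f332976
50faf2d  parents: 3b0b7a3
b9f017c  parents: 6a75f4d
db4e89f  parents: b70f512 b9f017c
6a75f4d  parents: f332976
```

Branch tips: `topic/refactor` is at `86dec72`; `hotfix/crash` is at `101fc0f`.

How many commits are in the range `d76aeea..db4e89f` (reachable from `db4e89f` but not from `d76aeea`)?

5

Reachable from db4e89f: {4e6b196, 6a75f4d, b70f512, b9f017c, d76aeea, db4e89f, e7677ad, eb1bbe3, f332976}.
Reachable from d76aeea: {d76aeea, e7677ad, eb1bbe3, f332976}.
In db4e89f's history but not d76aeea's: {4e6b196, 6a75f4d, b70f512, b9f017c, db4e89f} — 5 commits.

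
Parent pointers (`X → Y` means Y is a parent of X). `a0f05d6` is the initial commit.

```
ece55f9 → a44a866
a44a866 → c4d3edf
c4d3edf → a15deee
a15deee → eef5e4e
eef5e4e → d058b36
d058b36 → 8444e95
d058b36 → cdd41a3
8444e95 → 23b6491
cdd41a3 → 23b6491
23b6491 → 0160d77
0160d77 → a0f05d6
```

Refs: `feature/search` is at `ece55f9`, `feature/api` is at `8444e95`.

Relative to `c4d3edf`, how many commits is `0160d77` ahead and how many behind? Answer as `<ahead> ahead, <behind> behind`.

0 ahead, 7 behind

Reachable from 0160d77: {0160d77, a0f05d6}.
Reachable from c4d3edf: {0160d77, 23b6491, 8444e95, a0f05d6, a15deee, c4d3edf, cdd41a3, d058b36, eef5e4e}.
Only in 0160d77's history (ahead): {} — 0.
Only in c4d3edf's history (behind): {23b6491, 8444e95, a15deee, c4d3edf, cdd41a3, d058b36, eef5e4e} — 7.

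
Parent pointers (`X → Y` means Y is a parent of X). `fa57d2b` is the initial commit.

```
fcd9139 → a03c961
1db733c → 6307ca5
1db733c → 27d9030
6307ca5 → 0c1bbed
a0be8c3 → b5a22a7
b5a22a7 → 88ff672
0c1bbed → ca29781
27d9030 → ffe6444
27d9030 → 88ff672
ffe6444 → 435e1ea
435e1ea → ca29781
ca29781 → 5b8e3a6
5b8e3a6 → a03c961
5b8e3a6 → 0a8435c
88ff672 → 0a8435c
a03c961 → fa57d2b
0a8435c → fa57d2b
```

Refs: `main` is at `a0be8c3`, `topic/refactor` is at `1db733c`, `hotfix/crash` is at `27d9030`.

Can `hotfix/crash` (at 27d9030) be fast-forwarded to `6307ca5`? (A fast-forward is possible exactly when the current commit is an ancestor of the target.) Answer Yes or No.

No

A fast-forward from 27d9030 to 6307ca5 is possible iff 27d9030 is an ancestor of 6307ca5.
Ancestors of 6307ca5: {0a8435c, 0c1bbed, 5b8e3a6, 6307ca5, a03c961, ca29781, fa57d2b}.
27d9030 is not among them, so fast-forward is not possible.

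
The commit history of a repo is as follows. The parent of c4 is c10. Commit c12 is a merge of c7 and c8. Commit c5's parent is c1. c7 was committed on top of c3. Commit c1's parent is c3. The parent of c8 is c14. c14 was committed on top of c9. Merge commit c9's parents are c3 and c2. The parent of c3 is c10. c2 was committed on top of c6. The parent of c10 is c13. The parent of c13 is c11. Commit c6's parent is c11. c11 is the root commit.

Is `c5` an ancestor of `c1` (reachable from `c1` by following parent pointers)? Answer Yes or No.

No

Ancestors of c1: {c1, c10, c11, c13, c3}.
c5 is not in that set, so it is not an ancestor of c1.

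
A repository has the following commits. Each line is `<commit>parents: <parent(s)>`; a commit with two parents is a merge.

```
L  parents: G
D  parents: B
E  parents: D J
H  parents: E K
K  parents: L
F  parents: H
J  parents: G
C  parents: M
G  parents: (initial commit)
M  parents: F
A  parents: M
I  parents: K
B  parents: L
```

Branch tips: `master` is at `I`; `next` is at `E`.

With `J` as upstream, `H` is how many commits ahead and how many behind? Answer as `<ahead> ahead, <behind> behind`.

Reachable from H: {B, D, E, G, H, J, K, L}.
Reachable from J: {G, J}.
Only in H's history (ahead): {B, D, E, H, K, L} — 6.
Only in J's history (behind): {} — 0.

6 ahead, 0 behind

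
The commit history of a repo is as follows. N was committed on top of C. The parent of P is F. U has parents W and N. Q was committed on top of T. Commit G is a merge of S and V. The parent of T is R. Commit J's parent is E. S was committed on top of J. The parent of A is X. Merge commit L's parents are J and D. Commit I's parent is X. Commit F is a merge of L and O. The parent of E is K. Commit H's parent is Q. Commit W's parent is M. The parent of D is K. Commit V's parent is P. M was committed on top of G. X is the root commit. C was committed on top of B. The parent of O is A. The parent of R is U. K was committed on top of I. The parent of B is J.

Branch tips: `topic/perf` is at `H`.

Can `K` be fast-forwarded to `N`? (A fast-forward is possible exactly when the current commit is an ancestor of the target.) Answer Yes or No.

A fast-forward from K to N is possible iff K is an ancestor of N.
Ancestors of N: {B, C, E, I, J, K, N, X}.
K is among them, so fast-forward is possible.

Yes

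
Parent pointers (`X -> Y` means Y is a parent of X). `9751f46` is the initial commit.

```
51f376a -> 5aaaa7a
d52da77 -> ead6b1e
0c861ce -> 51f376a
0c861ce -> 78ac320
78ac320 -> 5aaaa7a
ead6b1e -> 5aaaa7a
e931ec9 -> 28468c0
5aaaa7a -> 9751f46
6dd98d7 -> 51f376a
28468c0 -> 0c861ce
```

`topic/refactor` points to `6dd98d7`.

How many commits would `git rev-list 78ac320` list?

Walking parent pointers from 78ac320: reachable set = {5aaaa7a, 78ac320, 9751f46}.
That is 3 commits.

3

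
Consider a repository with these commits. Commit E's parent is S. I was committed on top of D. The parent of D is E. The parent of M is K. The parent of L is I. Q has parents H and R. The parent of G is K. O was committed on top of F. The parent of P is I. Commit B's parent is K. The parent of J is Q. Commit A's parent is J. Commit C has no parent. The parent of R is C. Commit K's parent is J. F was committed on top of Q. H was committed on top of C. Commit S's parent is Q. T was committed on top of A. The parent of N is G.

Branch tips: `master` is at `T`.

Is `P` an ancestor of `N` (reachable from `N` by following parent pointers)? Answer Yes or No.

Ancestors of N: {C, G, H, J, K, N, Q, R}.
P is not in that set, so it is not an ancestor of N.

No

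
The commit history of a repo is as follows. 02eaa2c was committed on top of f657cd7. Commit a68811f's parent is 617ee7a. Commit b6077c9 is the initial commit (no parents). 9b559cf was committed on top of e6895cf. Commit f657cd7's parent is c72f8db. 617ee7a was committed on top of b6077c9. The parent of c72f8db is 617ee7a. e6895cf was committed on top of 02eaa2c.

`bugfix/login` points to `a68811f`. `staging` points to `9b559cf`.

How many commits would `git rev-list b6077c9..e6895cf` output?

Reachable from e6895cf: {02eaa2c, 617ee7a, b6077c9, c72f8db, e6895cf, f657cd7}.
Reachable from b6077c9: {b6077c9}.
In e6895cf's history but not b6077c9's: {02eaa2c, 617ee7a, c72f8db, e6895cf, f657cd7} — 5 commits.

5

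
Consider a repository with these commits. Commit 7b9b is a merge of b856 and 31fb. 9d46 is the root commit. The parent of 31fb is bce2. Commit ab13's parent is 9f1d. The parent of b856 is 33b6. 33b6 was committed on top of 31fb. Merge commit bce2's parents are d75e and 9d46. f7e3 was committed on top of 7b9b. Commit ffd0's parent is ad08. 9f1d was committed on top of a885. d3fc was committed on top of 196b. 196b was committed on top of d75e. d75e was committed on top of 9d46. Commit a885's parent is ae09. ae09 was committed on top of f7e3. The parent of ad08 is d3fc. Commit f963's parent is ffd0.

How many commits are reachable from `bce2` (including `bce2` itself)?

Walking parent pointers from bce2: reachable set = {9d46, bce2, d75e}.
That is 3 commits.

3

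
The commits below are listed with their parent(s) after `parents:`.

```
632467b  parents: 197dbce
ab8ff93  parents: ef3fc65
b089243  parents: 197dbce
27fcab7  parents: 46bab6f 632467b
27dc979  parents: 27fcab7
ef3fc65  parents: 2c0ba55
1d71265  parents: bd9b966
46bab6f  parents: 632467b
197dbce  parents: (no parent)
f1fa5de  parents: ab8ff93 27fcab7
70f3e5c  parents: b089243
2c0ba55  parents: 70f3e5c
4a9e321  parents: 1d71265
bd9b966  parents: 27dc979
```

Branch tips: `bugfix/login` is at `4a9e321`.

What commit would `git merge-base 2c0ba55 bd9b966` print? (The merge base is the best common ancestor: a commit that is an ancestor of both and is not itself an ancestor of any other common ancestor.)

197dbce

Ancestors of 2c0ba55: {197dbce, 2c0ba55, 70f3e5c, b089243}.
Ancestors of bd9b966: {197dbce, 27dc979, 27fcab7, 46bab6f, 632467b, bd9b966}.
Common ancestors: {197dbce}.
The only common ancestor is 197dbce, so it is the merge base.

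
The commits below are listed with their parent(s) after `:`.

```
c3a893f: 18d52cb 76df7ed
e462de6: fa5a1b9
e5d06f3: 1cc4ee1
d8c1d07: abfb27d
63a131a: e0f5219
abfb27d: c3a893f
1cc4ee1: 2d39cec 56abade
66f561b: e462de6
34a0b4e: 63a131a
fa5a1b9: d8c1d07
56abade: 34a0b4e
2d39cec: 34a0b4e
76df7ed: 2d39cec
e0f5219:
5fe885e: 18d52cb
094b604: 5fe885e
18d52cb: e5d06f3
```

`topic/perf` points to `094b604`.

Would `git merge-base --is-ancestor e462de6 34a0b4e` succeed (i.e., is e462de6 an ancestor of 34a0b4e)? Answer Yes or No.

Ancestors of 34a0b4e: {34a0b4e, 63a131a, e0f5219}.
e462de6 is not in that set, so it is not an ancestor of 34a0b4e.

No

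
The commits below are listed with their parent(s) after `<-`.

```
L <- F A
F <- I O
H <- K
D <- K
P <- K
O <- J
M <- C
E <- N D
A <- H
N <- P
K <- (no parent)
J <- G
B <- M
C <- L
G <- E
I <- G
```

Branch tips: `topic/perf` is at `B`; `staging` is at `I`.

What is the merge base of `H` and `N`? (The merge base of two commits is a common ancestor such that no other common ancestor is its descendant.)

Ancestors of H: {H, K}.
Ancestors of N: {K, N, P}.
Common ancestors: {K}.
The only common ancestor is K, so it is the merge base.

K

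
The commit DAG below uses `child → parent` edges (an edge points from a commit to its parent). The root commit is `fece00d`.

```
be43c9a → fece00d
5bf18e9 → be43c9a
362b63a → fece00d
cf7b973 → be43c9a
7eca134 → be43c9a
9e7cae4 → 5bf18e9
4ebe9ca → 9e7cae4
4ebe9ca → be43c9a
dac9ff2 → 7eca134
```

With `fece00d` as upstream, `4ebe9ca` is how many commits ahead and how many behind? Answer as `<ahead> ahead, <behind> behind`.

4 ahead, 0 behind

Reachable from 4ebe9ca: {4ebe9ca, 5bf18e9, 9e7cae4, be43c9a, fece00d}.
Reachable from fece00d: {fece00d}.
Only in 4ebe9ca's history (ahead): {4ebe9ca, 5bf18e9, 9e7cae4, be43c9a} — 4.
Only in fece00d's history (behind): {} — 0.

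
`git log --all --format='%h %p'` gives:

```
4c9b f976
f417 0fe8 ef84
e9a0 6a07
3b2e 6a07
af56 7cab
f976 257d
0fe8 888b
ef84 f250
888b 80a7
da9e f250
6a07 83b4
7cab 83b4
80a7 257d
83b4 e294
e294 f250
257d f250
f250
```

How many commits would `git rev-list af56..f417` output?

6

Reachable from f417: {0fe8, 257d, 80a7, 888b, ef84, f250, f417}.
Reachable from af56: {7cab, 83b4, af56, e294, f250}.
In f417's history but not af56's: {0fe8, 257d, 80a7, 888b, ef84, f417} — 6 commits.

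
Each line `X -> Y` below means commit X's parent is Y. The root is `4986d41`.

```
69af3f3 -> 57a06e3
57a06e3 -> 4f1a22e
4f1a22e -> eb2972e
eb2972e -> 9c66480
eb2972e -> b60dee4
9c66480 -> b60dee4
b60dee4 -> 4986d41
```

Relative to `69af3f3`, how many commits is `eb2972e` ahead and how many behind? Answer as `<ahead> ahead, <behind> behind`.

0 ahead, 3 behind

Reachable from eb2972e: {4986d41, 9c66480, b60dee4, eb2972e}.
Reachable from 69af3f3: {4986d41, 4f1a22e, 57a06e3, 69af3f3, 9c66480, b60dee4, eb2972e}.
Only in eb2972e's history (ahead): {} — 0.
Only in 69af3f3's history (behind): {4f1a22e, 57a06e3, 69af3f3} — 3.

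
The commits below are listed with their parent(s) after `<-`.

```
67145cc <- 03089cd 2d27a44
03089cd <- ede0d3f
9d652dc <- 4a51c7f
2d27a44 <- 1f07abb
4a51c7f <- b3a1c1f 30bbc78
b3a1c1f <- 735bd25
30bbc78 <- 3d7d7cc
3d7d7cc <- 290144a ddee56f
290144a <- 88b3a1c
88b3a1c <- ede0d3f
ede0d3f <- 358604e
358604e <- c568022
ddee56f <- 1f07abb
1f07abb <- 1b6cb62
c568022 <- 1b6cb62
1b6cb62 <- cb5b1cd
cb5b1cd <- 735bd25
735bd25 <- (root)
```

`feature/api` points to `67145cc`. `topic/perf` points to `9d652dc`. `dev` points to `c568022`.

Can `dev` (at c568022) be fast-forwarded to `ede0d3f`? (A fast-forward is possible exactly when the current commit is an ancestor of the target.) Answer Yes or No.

A fast-forward from c568022 to ede0d3f is possible iff c568022 is an ancestor of ede0d3f.
Ancestors of ede0d3f: {1b6cb62, 358604e, 735bd25, c568022, cb5b1cd, ede0d3f}.
c568022 is among them, so fast-forward is possible.

Yes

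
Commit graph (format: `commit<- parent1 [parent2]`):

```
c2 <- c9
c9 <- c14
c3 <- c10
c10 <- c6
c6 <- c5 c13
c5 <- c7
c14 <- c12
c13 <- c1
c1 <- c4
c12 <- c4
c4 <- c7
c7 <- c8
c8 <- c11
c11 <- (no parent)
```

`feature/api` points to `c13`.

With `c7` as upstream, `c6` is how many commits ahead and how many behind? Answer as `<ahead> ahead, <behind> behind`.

5 ahead, 0 behind

Reachable from c6: {c1, c11, c13, c4, c5, c6, c7, c8}.
Reachable from c7: {c11, c7, c8}.
Only in c6's history (ahead): {c1, c13, c4, c5, c6} — 5.
Only in c7's history (behind): {} — 0.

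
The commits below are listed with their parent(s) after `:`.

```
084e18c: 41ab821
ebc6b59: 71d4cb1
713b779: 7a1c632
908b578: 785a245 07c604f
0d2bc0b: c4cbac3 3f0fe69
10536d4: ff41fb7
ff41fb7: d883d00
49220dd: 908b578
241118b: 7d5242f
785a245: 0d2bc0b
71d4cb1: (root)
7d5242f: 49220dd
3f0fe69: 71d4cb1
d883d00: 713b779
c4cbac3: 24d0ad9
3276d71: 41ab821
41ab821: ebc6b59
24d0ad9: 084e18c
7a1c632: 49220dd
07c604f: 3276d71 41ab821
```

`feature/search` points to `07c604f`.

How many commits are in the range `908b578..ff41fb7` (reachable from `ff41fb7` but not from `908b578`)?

Reachable from ff41fb7: {07c604f, 084e18c, 0d2bc0b, 24d0ad9, 3276d71, 3f0fe69, 41ab821, 49220dd, 713b779, 71d4cb1, 785a245, 7a1c632, 908b578, c4cbac3, d883d00, ebc6b59, ff41fb7}.
Reachable from 908b578: {07c604f, 084e18c, 0d2bc0b, 24d0ad9, 3276d71, 3f0fe69, 41ab821, 71d4cb1, 785a245, 908b578, c4cbac3, ebc6b59}.
In ff41fb7's history but not 908b578's: {49220dd, 713b779, 7a1c632, d883d00, ff41fb7} — 5 commits.

5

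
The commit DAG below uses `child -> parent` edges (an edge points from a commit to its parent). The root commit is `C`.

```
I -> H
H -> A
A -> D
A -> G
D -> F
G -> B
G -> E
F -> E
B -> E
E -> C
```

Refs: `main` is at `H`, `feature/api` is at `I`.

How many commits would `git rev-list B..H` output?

Reachable from H: {A, B, C, D, E, F, G, H}.
Reachable from B: {B, C, E}.
In H's history but not B's: {A, D, F, G, H} — 5 commits.

5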